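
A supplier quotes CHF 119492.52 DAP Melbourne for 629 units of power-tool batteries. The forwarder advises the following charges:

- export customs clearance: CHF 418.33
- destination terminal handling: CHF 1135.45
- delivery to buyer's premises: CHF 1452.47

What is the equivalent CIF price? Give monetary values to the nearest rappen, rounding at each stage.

CIF price: CHF 116904.60

Not relevant to the conversion: export clearance — on the seller under both DAP and CIF; already in the DAP price and stays in the CIF price.
From DAP to CIF, the seller no longer bears: destination terminal, delivery.
CIF price = 119492.52 − 1135.45 − 1452.47 = 116904.60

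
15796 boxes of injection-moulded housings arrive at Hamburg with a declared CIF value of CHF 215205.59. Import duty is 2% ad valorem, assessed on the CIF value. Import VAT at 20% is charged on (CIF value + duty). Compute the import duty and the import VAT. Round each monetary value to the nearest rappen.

Import duty = 215205.59 × 2% = 4304.11
VAT base = CIF + duty = 215205.59 + 4304.11 = 219509.70
Import VAT = 219509.70 × 20% = 43901.94

Import duty: CHF 4304.11; import VAT: CHF 43901.94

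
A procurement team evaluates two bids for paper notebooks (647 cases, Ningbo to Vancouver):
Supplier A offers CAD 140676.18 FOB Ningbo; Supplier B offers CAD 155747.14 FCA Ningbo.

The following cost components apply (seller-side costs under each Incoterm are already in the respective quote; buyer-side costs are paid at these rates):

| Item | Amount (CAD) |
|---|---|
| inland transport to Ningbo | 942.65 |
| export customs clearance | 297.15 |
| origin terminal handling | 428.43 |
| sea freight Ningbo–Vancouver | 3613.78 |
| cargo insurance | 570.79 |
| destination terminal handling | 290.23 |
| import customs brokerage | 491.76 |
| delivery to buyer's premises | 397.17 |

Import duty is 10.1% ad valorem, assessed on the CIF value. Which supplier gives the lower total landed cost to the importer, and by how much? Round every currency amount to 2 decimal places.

Supplier A is cheaper by CAD 17064.82

Supplier A (FOB):
CIF value = FOB price + freight + insurance = 140676.18 + 3613.78 + 570.79 = 144860.75
Import duty = 144860.75 × 10.1% = 14630.94
Buyer bears (A): 3613.78 + 570.79 + 290.23 + 491.76 + 397.17 = 5363.73
Landed cost (A) = invoice 140676.18 + 5363.73 + duty 14630.94 = 160670.85
Supplier B (FCA):
CIF value = FCA price + origin terminal + freight + insurance = 155747.14 + 428.43 + 3613.78 + 570.79 = 160360.14
Import duty = 160360.14 × 10.1% = 16196.37
Buyer bears (B): 428.43 + 3613.78 + 570.79 + 290.23 + 491.76 + 397.17 = 5792.16
Landed cost (B) = invoice 155747.14 + 5792.16 + duty 16196.37 = 177735.67
Difference = |160670.85 − 177735.67| = 17064.82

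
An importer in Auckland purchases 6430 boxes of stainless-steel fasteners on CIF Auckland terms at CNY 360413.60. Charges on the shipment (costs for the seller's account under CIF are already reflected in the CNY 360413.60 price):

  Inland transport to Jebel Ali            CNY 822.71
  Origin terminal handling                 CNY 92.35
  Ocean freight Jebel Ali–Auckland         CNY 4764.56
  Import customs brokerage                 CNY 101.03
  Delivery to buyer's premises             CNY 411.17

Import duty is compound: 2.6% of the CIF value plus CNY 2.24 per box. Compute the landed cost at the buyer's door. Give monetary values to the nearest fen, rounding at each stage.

CIF: the seller pays costs through ocean freight and marine insurance to the destination port.
Already in the invoice (seller's account under CIF): inland to port, origin terminal, freight — exclude.
The CIF price already equals the CIF value: 360413.60
Ad valorem component: 360413.60 × 2.6% = 9370.75
Specific component: 6430 × 2.24 = 14403.20
Import duty = 9370.75 + 14403.20 = 23773.95
Buyer bears: brokerage 101.03 + delivery 411.17 + duty 23773.95 = 24286.15
Landed cost = invoice 360413.60 + 24286.15 = 384699.75

Total landed cost: CNY 384699.75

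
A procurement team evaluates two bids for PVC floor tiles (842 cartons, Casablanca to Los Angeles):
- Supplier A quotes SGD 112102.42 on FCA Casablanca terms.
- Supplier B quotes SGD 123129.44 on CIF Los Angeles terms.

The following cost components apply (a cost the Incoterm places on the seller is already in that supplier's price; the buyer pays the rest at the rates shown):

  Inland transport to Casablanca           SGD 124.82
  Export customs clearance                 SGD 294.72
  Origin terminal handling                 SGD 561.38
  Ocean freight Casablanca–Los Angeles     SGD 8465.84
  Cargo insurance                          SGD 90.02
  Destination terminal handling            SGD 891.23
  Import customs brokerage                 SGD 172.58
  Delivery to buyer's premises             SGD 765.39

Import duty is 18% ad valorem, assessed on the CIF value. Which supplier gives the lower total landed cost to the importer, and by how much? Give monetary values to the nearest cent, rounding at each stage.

Supplier A is cheaper by SGD 2253.54

Supplier A (FCA):
CIF value = FCA price + origin terminal + freight + insurance = 112102.42 + 561.38 + 8465.84 + 90.02 = 121219.66
Import duty = 121219.66 × 18% = 21819.54
Buyer bears (A): 561.38 + 8465.84 + 90.02 + 891.23 + 172.58 + 765.39 = 10946.44
Landed cost (A) = invoice 112102.42 + 10946.44 + duty 21819.54 = 144868.40
Supplier B (CIF):
The CIF price already equals the CIF value: 123129.44
Import duty = 123129.44 × 18% = 22163.30
Buyer bears (B): 891.23 + 172.58 + 765.39 = 1829.20
Landed cost (B) = invoice 123129.44 + 1829.20 + duty 22163.30 = 147121.94
Difference = |144868.40 − 147121.94| = 2253.54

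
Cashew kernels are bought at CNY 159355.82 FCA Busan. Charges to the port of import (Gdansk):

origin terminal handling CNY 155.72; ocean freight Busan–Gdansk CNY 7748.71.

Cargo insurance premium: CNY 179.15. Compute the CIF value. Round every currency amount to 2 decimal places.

CIF = FCA price + pre-shipment costs + freight + insurance
CIF = 159355.82 + 155.72 + 7748.71 + 179.15 = 167439.40

CIF value: CNY 167439.40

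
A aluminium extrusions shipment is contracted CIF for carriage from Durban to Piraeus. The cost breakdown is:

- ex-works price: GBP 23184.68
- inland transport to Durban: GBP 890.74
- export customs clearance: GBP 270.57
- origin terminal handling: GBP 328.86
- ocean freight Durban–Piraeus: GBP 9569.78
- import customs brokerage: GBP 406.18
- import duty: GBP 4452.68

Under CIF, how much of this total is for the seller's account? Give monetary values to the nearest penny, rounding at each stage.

Seller's account: GBP 34244.63

CIF: the seller pays costs through ocean freight and marine insurance to the destination port.
Seller's account: goods 23184.68 + inland to port 890.74 + export clearance 270.57 + origin terminal 328.86 + freight 9569.78 = 34244.63
Buyer's account: brokerage 406.18 + duty 4452.68 = 4858.86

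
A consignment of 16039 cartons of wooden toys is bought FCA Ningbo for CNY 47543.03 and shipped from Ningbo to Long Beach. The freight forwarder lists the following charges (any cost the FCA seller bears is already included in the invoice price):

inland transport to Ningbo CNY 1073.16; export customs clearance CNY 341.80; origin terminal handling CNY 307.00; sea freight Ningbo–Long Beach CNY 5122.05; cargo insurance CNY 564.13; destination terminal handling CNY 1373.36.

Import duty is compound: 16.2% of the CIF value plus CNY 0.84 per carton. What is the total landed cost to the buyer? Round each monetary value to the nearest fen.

FCA: the seller delivers export-cleared goods to the carrier; the buyer bears costs from that point.
Already in the invoice (seller's account under FCA): inland to port, export clearance — exclude.
CIF value = FCA price + origin terminal + freight + insurance = 47543.03 + 307.00 + 5122.05 + 564.13 = 53536.21
Ad valorem component: 53536.21 × 16.2% = 8672.87
Specific component: 16039 × 0.84 = 13472.76
Import duty = 8672.87 + 13472.76 = 22145.63
Buyer bears: origin terminal 307.00 + freight 5122.05 + insurance 564.13 + destination terminal 1373.36 + duty 22145.63 = 29512.17
Landed cost = invoice 47543.03 + 29512.17 = 77055.20

Total landed cost: CNY 77055.20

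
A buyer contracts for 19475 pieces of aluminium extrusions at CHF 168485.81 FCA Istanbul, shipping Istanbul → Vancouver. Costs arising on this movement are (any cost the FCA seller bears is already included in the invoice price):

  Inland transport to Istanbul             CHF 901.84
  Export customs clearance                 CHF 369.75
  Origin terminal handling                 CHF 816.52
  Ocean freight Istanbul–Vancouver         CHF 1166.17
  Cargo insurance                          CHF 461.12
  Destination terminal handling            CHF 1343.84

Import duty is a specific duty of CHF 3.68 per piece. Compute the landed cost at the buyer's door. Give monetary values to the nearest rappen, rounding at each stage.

FCA: the seller delivers export-cleared goods to the carrier; the buyer bears costs from that point.
Already in the invoice (seller's account under FCA): inland to port, export clearance — exclude.
CIF value = FCA price + origin terminal + freight + insurance = 168485.81 + 816.52 + 1166.17 + 461.12 = 170929.62
Import duty = 19475 × 3.68 = 71668.00
Buyer bears: origin terminal 816.52 + freight 1166.17 + insurance 461.12 + destination terminal 1343.84 + duty 71668.00 = 75455.65
Landed cost = invoice 168485.81 + 75455.65 = 243941.46

Total landed cost: CHF 243941.46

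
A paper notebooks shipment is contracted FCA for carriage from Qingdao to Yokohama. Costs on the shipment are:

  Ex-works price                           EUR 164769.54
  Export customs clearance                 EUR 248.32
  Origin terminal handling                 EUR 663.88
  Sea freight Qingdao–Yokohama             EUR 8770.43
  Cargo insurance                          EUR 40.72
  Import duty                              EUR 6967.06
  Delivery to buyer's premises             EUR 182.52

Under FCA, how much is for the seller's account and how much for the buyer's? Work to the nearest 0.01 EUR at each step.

FCA: the seller delivers export-cleared goods to the carrier; the buyer bears costs from that point.
Seller's account: goods 164769.54 + export clearance 248.32 = 165017.86
Buyer's account: origin terminal 663.88 + freight 8770.43 + insurance 40.72 + duty 6967.06 + delivery 182.52 = 16624.61

Seller: EUR 165017.86; buyer: EUR 16624.61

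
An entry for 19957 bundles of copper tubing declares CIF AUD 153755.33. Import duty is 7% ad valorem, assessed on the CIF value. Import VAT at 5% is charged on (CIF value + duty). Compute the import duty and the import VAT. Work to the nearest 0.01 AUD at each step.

Import duty = 153755.33 × 7% = 10762.87
VAT base = CIF + duty = 153755.33 + 10762.87 = 164518.20
Import VAT = 164518.20 × 5% = 8225.91

Import duty: AUD 10762.87; import VAT: AUD 8225.91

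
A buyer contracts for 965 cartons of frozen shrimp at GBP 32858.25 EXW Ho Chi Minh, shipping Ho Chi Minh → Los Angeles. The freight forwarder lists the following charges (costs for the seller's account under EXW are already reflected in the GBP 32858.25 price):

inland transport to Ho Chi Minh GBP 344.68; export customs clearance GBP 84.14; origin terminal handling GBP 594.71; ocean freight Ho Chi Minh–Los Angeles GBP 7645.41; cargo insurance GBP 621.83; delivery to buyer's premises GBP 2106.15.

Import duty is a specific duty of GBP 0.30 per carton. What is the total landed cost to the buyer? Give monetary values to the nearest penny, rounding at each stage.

Total landed cost: GBP 44544.67

EXW: the seller makes goods available at their premises; the buyer bears all onward costs.
CIF value = EXW price + inland to port + export clearance + origin terminal + freight + insurance = 32858.25 + 344.68 + 84.14 + 594.71 + 7645.41 + 621.83 = 42149.02
Import duty = 965 × 0.30 = 289.50
Buyer bears: inland to port 344.68 + export clearance 84.14 + origin terminal 594.71 + freight 7645.41 + insurance 621.83 + delivery 2106.15 + duty 289.50 = 11686.42
Landed cost = invoice 32858.25 + 11686.42 = 44544.67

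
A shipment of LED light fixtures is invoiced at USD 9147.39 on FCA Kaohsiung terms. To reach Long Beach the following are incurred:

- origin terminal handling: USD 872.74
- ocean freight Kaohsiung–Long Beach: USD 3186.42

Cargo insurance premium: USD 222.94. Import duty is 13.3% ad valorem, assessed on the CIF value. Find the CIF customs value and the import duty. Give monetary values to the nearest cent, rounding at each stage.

CIF = FCA price + pre-shipment costs + freight + insurance
CIF = 9147.39 + 872.74 + 3186.42 + 222.94 = 13429.49
Import duty = 13429.49 × 13.3% = 1786.12

CIF value: USD 13429.49; import duty: USD 1786.12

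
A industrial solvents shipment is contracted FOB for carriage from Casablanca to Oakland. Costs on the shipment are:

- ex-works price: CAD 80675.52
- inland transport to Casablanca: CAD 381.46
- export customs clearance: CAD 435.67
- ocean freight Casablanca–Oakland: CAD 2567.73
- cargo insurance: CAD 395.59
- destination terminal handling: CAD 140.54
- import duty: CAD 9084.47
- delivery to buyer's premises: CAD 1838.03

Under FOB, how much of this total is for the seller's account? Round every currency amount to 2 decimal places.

FOB: the seller bears costs until goods are on board at the origin port; the buyer bears freight, insurance and all costs thereafter.
Seller's account: goods 80675.52 + inland to port 381.46 + export clearance 435.67 = 81492.65
Buyer's account: freight 2567.73 + insurance 395.59 + destination terminal 140.54 + duty 9084.47 + delivery 1838.03 = 14026.36

Seller's account: CAD 81492.65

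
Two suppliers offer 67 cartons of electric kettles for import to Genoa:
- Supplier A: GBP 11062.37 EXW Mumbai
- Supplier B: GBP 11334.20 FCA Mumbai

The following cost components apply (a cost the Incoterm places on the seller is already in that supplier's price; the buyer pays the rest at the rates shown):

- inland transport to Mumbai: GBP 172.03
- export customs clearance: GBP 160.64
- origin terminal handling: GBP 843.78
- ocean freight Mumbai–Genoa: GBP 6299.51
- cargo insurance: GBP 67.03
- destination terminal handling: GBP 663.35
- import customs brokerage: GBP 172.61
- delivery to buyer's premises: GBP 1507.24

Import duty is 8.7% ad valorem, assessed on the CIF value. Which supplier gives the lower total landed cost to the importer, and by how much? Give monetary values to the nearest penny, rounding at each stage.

Supplier A (EXW):
CIF value = EXW price + inland to port + export clearance + origin terminal + freight + insurance = 11062.37 + 172.03 + 160.64 + 843.78 + 6299.51 + 67.03 = 18605.36
Import duty = 18605.36 × 8.7% = 1618.67
Buyer bears (A): 172.03 + 160.64 + 843.78 + 6299.51 + 67.03 + 663.35 + 172.61 + 1507.24 = 9886.19
Landed cost (A) = invoice 11062.37 + 9886.19 + duty 1618.67 = 22567.23
Supplier B (FCA):
CIF value = FCA price + origin terminal + freight + insurance = 11334.20 + 843.78 + 6299.51 + 67.03 = 18544.52
Import duty = 18544.52 × 8.7% = 1613.37
Buyer bears (B): 843.78 + 6299.51 + 67.03 + 663.35 + 172.61 + 1507.24 = 9553.52
Landed cost (B) = invoice 11334.20 + 9553.52 + duty 1613.37 = 22501.09
Difference = |22567.23 − 22501.09| = 66.14

Supplier B is cheaper by GBP 66.14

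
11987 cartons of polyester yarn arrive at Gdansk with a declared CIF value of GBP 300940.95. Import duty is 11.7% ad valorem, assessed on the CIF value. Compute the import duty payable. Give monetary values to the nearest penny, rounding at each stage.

Import duty = 300940.95 × 11.7% = 35210.09

Import duty: GBP 35210.09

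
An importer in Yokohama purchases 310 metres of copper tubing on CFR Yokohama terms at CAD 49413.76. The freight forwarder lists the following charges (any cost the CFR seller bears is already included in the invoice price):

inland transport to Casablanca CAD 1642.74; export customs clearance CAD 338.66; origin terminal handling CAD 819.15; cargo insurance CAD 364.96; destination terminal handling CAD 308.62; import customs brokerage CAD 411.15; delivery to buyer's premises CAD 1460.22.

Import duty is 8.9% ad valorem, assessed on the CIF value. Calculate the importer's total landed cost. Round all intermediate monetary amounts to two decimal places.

CFR: the seller pays costs through ocean freight to the destination port, but not insurance.
Already in the invoice (seller's account under CFR): inland to port, export clearance, origin terminal — exclude.
CIF value = CFR price + insurance = 49413.76 + 364.96 = 49778.72
Import duty = 49778.72 × 8.9% = 4430.31
Buyer bears: insurance 364.96 + destination terminal 308.62 + brokerage 411.15 + delivery 1460.22 + duty 4430.31 = 6975.26
Landed cost = invoice 49413.76 + 6975.26 = 56389.02

Total landed cost: CAD 56389.02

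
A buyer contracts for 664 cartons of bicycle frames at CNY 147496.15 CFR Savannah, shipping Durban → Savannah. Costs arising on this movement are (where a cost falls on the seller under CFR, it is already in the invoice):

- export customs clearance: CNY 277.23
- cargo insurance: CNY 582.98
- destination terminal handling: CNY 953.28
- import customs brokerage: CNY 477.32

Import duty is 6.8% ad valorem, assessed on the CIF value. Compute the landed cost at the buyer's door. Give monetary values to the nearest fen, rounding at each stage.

Total landed cost: CNY 159579.11

CFR: the seller pays costs through ocean freight to the destination port, but not insurance.
Already in the invoice (seller's account under CFR): export clearance — exclude.
CIF value = CFR price + insurance = 147496.15 + 582.98 = 148079.13
Import duty = 148079.13 × 6.8% = 10069.38
Buyer bears: insurance 582.98 + destination terminal 953.28 + brokerage 477.32 + duty 10069.38 = 12082.96
Landed cost = invoice 147496.15 + 12082.96 = 159579.11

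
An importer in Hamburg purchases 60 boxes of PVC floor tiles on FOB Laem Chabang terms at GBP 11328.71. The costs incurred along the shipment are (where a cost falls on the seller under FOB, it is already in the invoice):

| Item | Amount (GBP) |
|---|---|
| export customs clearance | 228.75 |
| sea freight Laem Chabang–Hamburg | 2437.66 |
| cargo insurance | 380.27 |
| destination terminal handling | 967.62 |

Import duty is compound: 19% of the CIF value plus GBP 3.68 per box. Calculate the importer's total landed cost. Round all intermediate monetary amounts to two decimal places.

FOB: the seller bears costs until goods are on board at the origin port; the buyer bears freight, insurance and all costs thereafter.
Already in the invoice (seller's account under FOB): export clearance — exclude.
CIF value = FOB price + freight + insurance = 11328.71 + 2437.66 + 380.27 = 14146.64
Ad valorem component: 14146.64 × 19% = 2687.86
Specific component: 60 × 3.68 = 220.80
Import duty = 2687.86 + 220.80 = 2908.66
Buyer bears: freight 2437.66 + insurance 380.27 + destination terminal 967.62 + duty 2908.66 = 6694.21
Landed cost = invoice 11328.71 + 6694.21 = 18022.92

Total landed cost: GBP 18022.92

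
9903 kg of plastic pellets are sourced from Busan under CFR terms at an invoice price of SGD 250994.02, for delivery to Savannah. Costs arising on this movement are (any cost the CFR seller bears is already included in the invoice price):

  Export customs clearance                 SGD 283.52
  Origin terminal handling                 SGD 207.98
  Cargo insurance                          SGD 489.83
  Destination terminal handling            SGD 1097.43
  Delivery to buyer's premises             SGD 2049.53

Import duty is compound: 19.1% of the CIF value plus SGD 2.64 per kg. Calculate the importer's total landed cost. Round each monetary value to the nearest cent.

CFR: the seller pays costs through ocean freight to the destination port, but not insurance.
Already in the invoice (seller's account under CFR): export clearance, origin terminal — exclude.
CIF value = CFR price + insurance = 250994.02 + 489.83 = 251483.85
Ad valorem component: 251483.85 × 19.1% = 48033.42
Specific component: 9903 × 2.64 = 26143.92
Import duty = 48033.42 + 26143.92 = 74177.34
Buyer bears: insurance 489.83 + destination terminal 1097.43 + delivery 2049.53 + duty 74177.34 = 77814.13
Landed cost = invoice 250994.02 + 77814.13 = 328808.15

Total landed cost: SGD 328808.15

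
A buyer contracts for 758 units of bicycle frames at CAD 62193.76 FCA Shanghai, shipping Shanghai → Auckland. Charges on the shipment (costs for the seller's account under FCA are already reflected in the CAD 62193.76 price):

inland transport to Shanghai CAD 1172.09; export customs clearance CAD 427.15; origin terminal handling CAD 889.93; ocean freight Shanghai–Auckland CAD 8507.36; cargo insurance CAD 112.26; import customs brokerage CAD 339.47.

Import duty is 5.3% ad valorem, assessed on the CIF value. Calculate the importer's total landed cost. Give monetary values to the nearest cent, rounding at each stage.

FCA: the seller delivers export-cleared goods to the carrier; the buyer bears costs from that point.
Already in the invoice (seller's account under FCA): inland to port, export clearance — exclude.
CIF value = FCA price + origin terminal + freight + insurance = 62193.76 + 889.93 + 8507.36 + 112.26 = 71703.31
Import duty = 71703.31 × 5.3% = 3800.28
Buyer bears: origin terminal 889.93 + freight 8507.36 + insurance 112.26 + brokerage 339.47 + duty 3800.28 = 13649.30
Landed cost = invoice 62193.76 + 13649.30 = 75843.06

Total landed cost: CAD 75843.06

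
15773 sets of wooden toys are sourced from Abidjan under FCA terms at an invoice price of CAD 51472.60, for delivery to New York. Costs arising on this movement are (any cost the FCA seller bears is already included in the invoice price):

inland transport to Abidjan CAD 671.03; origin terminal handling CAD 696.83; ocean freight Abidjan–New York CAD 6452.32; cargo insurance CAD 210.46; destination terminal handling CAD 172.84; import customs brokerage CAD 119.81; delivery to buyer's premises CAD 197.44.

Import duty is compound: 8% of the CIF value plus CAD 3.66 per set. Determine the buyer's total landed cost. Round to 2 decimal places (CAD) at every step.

FCA: the seller delivers export-cleared goods to the carrier; the buyer bears costs from that point.
Already in the invoice (seller's account under FCA): inland to port — exclude.
CIF value = FCA price + origin terminal + freight + insurance = 51472.60 + 696.83 + 6452.32 + 210.46 = 58832.21
Ad valorem component: 58832.21 × 8% = 4706.58
Specific component: 15773 × 3.66 = 57729.18
Import duty = 4706.58 + 57729.18 = 62435.76
Buyer bears: origin terminal 696.83 + freight 6452.32 + insurance 210.46 + destination terminal 172.84 + brokerage 119.81 + delivery 197.44 + duty 62435.76 = 70285.46
Landed cost = invoice 51472.60 + 70285.46 = 121758.06

Total landed cost: CAD 121758.06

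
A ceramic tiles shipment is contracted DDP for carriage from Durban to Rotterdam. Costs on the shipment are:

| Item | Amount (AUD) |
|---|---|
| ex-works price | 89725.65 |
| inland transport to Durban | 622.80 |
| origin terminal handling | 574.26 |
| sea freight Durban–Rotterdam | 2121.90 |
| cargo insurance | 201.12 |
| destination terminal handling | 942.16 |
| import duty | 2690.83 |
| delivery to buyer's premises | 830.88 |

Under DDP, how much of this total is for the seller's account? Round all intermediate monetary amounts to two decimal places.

DDP: the seller bears all costs including import duty.
Seller's account: goods 89725.65 + inland to port 622.80 + origin terminal 574.26 + freight 2121.90 + insurance 201.12 + destination terminal 942.16 + duty 2690.83 + delivery 830.88 = 97709.60
Buyer's account: 0.00

Seller's account: AUD 97709.60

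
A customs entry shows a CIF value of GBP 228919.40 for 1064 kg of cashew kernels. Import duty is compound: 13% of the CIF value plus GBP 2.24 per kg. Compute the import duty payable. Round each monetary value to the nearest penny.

Import duty: GBP 32142.88

Ad valorem component: 228919.40 × 13% = 29759.52
Specific component: 1064 × 2.24 = 2383.36
Import duty = 29759.52 + 2383.36 = 32142.88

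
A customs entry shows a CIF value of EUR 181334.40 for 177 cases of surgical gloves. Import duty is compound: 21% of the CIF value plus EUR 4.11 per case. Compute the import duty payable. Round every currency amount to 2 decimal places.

Import duty: EUR 38807.69

Ad valorem component: 181334.40 × 21% = 38080.22
Specific component: 177 × 4.11 = 727.47
Import duty = 38080.22 + 727.47 = 38807.69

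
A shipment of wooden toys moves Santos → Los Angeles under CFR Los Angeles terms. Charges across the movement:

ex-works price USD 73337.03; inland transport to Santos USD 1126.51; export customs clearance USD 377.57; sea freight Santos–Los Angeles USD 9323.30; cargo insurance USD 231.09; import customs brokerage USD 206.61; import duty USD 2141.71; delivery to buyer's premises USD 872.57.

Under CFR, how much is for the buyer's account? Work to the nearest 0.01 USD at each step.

Buyer's account: USD 3451.98

CFR: the seller pays costs through ocean freight to the destination port, but not insurance.
Seller's account: goods 73337.03 + inland to port 1126.51 + export clearance 377.57 + freight 9323.30 = 84164.41
Buyer's account: insurance 231.09 + brokerage 206.61 + duty 2141.71 + delivery 872.57 = 3451.98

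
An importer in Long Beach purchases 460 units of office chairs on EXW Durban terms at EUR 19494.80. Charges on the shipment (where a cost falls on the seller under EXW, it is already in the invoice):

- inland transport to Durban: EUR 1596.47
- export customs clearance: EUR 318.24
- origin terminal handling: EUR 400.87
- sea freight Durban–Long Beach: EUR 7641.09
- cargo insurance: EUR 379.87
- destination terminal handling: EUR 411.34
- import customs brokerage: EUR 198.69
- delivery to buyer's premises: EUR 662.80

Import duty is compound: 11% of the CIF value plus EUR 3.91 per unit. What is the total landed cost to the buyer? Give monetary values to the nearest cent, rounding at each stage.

Total landed cost: EUR 36184.22

EXW: the seller makes goods available at their premises; the buyer bears all onward costs.
CIF value = EXW price + inland to port + export clearance + origin terminal + freight + insurance = 19494.80 + 1596.47 + 318.24 + 400.87 + 7641.09 + 379.87 = 29831.34
Ad valorem component: 29831.34 × 11% = 3281.45
Specific component: 460 × 3.91 = 1798.60
Import duty = 3281.45 + 1798.60 = 5080.05
Buyer bears: inland to port 1596.47 + export clearance 318.24 + origin terminal 400.87 + freight 7641.09 + insurance 379.87 + destination terminal 411.34 + brokerage 198.69 + delivery 662.80 + duty 5080.05 = 16689.42
Landed cost = invoice 19494.80 + 16689.42 = 36184.22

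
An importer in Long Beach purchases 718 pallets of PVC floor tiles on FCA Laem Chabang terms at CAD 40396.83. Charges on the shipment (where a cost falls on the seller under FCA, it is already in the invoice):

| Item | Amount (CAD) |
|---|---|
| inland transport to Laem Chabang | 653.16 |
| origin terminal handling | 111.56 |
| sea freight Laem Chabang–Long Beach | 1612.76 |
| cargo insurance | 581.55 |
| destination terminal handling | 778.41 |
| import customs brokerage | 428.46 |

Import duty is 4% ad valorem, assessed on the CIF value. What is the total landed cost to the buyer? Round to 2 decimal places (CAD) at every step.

Total landed cost: CAD 45617.68

FCA: the seller delivers export-cleared goods to the carrier; the buyer bears costs from that point.
Already in the invoice (seller's account under FCA): inland to port — exclude.
CIF value = FCA price + origin terminal + freight + insurance = 40396.83 + 111.56 + 1612.76 + 581.55 = 42702.70
Import duty = 42702.70 × 4% = 1708.11
Buyer bears: origin terminal 111.56 + freight 1612.76 + insurance 581.55 + destination terminal 778.41 + brokerage 428.46 + duty 1708.11 = 5220.85
Landed cost = invoice 40396.83 + 5220.85 = 45617.68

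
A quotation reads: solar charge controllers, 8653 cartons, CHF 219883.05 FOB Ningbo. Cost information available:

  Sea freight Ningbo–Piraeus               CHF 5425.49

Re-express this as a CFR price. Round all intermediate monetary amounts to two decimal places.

CFR price: CHF 225308.54

From FOB to CFR, the seller additionally bears: freight.
CFR price = 219883.05 + 5425.49 = 225308.54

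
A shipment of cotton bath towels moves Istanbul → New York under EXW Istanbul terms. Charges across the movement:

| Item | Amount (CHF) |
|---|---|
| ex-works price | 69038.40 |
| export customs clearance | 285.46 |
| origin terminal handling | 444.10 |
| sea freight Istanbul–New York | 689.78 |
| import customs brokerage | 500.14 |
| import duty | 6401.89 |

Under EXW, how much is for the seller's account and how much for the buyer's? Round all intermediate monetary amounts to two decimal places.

Seller: CHF 69038.40; buyer: CHF 8321.37

EXW: the seller makes goods available at their premises; the buyer bears all onward costs.
Seller's account: goods 69038.40 = 69038.40
Buyer's account: export clearance 285.46 + origin terminal 444.10 + freight 689.78 + brokerage 500.14 + duty 6401.89 = 8321.37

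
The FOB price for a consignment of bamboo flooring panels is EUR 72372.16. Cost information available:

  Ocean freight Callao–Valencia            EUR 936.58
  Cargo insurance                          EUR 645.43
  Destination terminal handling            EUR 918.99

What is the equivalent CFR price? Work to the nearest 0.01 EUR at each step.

Not relevant to the conversion: destination terminal, insurance — on the buyer under both terms; not part of either seller's price.
From FOB to CFR, the seller additionally bears: freight.
CFR price = 72372.16 + 936.58 = 73308.74

CFR price: EUR 73308.74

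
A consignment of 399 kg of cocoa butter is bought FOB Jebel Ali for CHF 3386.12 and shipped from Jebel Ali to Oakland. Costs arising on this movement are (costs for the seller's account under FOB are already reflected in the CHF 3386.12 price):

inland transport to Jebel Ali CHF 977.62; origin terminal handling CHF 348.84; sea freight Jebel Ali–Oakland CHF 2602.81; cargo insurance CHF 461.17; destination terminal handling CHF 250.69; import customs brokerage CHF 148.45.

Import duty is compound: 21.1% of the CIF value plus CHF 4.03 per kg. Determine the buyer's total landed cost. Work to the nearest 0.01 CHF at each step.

Total landed cost: CHF 9818.18

FOB: the seller bears costs until goods are on board at the origin port; the buyer bears freight, insurance and all costs thereafter.
Already in the invoice (seller's account under FOB): inland to port, origin terminal — exclude.
CIF value = FOB price + freight + insurance = 3386.12 + 2602.81 + 461.17 = 6450.10
Ad valorem component: 6450.10 × 21.1% = 1360.97
Specific component: 399 × 4.03 = 1607.97
Import duty = 1360.97 + 1607.97 = 2968.94
Buyer bears: freight 2602.81 + insurance 461.17 + destination terminal 250.69 + brokerage 148.45 + duty 2968.94 = 6432.06
Landed cost = invoice 3386.12 + 6432.06 = 9818.18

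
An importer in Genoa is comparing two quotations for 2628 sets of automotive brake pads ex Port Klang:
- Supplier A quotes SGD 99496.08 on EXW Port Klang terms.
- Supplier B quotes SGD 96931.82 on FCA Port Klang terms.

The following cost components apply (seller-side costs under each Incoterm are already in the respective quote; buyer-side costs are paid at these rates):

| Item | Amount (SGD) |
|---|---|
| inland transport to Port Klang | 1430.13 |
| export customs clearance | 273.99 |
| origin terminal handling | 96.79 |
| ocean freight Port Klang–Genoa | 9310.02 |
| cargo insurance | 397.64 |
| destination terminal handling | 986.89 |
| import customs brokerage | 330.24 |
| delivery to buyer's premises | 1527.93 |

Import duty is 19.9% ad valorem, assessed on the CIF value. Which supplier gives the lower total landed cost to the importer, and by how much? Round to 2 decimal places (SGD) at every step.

Supplier B is cheaper by SGD 5117.79

Supplier A (EXW):
CIF value = EXW price + inland to port + export clearance + origin terminal + freight + insurance = 99496.08 + 1430.13 + 273.99 + 96.79 + 9310.02 + 397.64 = 111004.65
Import duty = 111004.65 × 19.9% = 22089.93
Buyer bears (A): 1430.13 + 273.99 + 96.79 + 9310.02 + 397.64 + 986.89 + 330.24 + 1527.93 = 14353.63
Landed cost (A) = invoice 99496.08 + 14353.63 + duty 22089.93 = 135939.64
Supplier B (FCA):
CIF value = FCA price + origin terminal + freight + insurance = 96931.82 + 96.79 + 9310.02 + 397.64 = 106736.27
Import duty = 106736.27 × 19.9% = 21240.52
Buyer bears (B): 96.79 + 9310.02 + 397.64 + 986.89 + 330.24 + 1527.93 = 12649.51
Landed cost (B) = invoice 96931.82 + 12649.51 + duty 21240.52 = 130821.85
Difference = |135939.64 − 130821.85| = 5117.79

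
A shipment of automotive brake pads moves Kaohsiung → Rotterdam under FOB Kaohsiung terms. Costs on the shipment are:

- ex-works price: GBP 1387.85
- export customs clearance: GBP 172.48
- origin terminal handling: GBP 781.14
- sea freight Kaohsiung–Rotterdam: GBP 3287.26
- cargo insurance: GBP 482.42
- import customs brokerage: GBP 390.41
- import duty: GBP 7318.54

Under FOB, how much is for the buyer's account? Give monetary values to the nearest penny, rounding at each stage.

FOB: the seller bears costs until goods are on board at the origin port; the buyer bears freight, insurance and all costs thereafter.
Seller's account: goods 1387.85 + export clearance 172.48 + origin terminal 781.14 = 2341.47
Buyer's account: freight 3287.26 + insurance 482.42 + brokerage 390.41 + duty 7318.54 = 11478.63

Buyer's account: GBP 11478.63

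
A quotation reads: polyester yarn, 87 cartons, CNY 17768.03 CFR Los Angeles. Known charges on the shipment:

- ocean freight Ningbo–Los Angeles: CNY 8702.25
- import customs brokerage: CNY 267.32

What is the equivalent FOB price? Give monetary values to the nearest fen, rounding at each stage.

FOB price: CNY 9065.78

Not relevant to the conversion: brokerage — on the buyer under both terms; not part of either seller's price.
From CFR to FOB, the seller no longer bears: freight.
FOB price = 17768.03 − 8702.25 = 9065.78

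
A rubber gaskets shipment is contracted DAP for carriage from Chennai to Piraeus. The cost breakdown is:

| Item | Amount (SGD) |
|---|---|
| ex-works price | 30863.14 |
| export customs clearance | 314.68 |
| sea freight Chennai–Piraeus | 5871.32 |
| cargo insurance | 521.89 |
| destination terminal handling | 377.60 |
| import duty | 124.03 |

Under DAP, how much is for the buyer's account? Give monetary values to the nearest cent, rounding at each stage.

Buyer's account: SGD 124.03

DAP: the seller bears all costs to the named destination except import duty and clearance.
Seller's account: goods 30863.14 + export clearance 314.68 + freight 5871.32 + insurance 521.89 + destination terminal 377.60 = 37948.63
Buyer's account: duty 124.03 = 124.03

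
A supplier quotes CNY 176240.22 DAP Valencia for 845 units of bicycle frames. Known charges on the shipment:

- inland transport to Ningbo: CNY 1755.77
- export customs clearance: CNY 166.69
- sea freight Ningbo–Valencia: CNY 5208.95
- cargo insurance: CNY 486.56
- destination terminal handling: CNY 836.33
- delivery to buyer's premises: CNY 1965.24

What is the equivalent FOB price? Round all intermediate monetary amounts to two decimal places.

FOB price: CNY 167743.14

Not relevant to the conversion: inland to port, export clearance — on the seller under both DAP and FOB; already in the DAP price and stays in the FOB price.
From DAP to FOB, the seller no longer bears: freight, insurance, destination terminal, delivery.
FOB price = 176240.22 − 5208.95 − 486.56 − 836.33 − 1965.24 = 167743.14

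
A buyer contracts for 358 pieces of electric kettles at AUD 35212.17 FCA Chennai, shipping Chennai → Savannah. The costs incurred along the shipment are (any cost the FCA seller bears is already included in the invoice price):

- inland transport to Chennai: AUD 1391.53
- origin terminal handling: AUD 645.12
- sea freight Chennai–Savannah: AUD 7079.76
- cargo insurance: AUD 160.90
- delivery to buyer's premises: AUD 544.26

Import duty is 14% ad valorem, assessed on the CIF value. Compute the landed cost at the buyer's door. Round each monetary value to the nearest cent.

Total landed cost: AUD 49675.92

FCA: the seller delivers export-cleared goods to the carrier; the buyer bears costs from that point.
Already in the invoice (seller's account under FCA): inland to port — exclude.
CIF value = FCA price + origin terminal + freight + insurance = 35212.17 + 645.12 + 7079.76 + 160.90 = 43097.95
Import duty = 43097.95 × 14% = 6033.71
Buyer bears: origin terminal 645.12 + freight 7079.76 + insurance 160.90 + delivery 544.26 + duty 6033.71 = 14463.75
Landed cost = invoice 35212.17 + 14463.75 = 49675.92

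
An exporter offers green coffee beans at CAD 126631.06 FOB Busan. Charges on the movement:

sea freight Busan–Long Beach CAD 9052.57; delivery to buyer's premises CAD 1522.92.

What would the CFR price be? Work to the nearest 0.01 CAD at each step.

CFR price: CAD 135683.63

Not relevant to the conversion: delivery — on the buyer under both terms; not part of either seller's price.
From FOB to CFR, the seller additionally bears: freight.
CFR price = 126631.06 + 9052.57 = 135683.63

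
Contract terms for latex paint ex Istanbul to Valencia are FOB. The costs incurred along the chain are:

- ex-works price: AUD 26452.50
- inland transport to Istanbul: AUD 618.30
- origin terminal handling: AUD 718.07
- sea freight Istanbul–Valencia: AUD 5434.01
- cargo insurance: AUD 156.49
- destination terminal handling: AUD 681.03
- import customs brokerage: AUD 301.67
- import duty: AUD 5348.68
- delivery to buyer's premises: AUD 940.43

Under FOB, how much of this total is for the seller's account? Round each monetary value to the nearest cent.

FOB: the seller bears costs until goods are on board at the origin port; the buyer bears freight, insurance and all costs thereafter.
Seller's account: goods 26452.50 + inland to port 618.30 + origin terminal 718.07 = 27788.87
Buyer's account: freight 5434.01 + insurance 156.49 + destination terminal 681.03 + brokerage 301.67 + duty 5348.68 + delivery 940.43 = 12862.31

Seller's account: AUD 27788.87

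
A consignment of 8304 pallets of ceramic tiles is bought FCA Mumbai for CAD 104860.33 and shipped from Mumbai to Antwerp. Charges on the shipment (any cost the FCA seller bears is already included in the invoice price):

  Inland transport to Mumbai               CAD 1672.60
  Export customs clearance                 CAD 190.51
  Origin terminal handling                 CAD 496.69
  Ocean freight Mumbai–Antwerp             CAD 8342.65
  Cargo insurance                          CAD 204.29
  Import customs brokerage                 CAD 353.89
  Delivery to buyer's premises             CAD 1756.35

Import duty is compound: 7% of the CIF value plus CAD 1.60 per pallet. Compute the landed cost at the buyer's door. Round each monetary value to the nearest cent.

Total landed cost: CAD 137273.88

FCA: the seller delivers export-cleared goods to the carrier; the buyer bears costs from that point.
Already in the invoice (seller's account under FCA): inland to port, export clearance — exclude.
CIF value = FCA price + origin terminal + freight + insurance = 104860.33 + 496.69 + 8342.65 + 204.29 = 113903.96
Ad valorem component: 113903.96 × 7% = 7973.28
Specific component: 8304 × 1.60 = 13286.40
Import duty = 7973.28 + 13286.40 = 21259.68
Buyer bears: origin terminal 496.69 + freight 8342.65 + insurance 204.29 + brokerage 353.89 + delivery 1756.35 + duty 21259.68 = 32413.55
Landed cost = invoice 104860.33 + 32413.55 = 137273.88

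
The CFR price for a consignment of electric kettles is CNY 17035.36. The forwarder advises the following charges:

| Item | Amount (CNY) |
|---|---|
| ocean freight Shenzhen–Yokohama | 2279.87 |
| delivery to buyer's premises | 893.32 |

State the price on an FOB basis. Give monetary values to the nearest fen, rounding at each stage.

Not relevant to the conversion: delivery — on the buyer under both terms; not part of either seller's price.
From CFR to FOB, the seller no longer bears: freight.
FOB price = 17035.36 − 2279.87 = 14755.49

FOB price: CNY 14755.49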